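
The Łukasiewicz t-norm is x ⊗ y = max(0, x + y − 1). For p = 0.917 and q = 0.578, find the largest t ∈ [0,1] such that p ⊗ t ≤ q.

The residuum of the Łukasiewicz t-norm gives the supremum: min(1, 1 − 0.917 + 0.578).
1 − 0.917 + 0.578 = 0.661, so t = min(1, 0.661) = 0.661.
Check: 0.917 ⊗ 0.661 = max(0, 0.578) = 0.578 ≤ 0.578.

0.661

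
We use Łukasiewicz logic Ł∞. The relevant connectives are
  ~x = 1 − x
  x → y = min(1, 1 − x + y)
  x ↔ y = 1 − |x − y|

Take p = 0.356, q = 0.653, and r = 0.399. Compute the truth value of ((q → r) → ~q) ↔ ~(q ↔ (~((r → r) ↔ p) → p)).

q → r = min(1, 1 − 0.653 + 0.399) = min(1, 0.746) = 0.746
~q = 1 − 0.653 = 0.347
(q → r) → ~q = min(1, 1 − 0.746 + 0.347) = min(1, 0.601) = 0.601
r → r = min(1, 1 − 0.399 + 0.399) = min(1, 1.000) = 1.000
(r → r) ↔ p = 1 − |1.000 − 0.356| = 1 − 0.644 = 0.356
~((r → r) ↔ p) = 1 − 0.356 = 0.644
~((r → r) ↔ p) → p = min(1, 1 − 0.644 + 0.356) = min(1, 0.712) = 0.712
q ↔ (~((r → r) ↔ p) → p) = 1 − |0.653 − 0.712| = 1 − 0.059 = 0.941
~(q ↔ (~((r → r) ↔ p) → p)) = 1 − 0.941 = 0.059
((q → r) → ~q) ↔ ~(q ↔ (~((r → r) ↔ p) → p)) = 1 − |0.601 − 0.059| = 1 − 0.542 = 0.458

0.458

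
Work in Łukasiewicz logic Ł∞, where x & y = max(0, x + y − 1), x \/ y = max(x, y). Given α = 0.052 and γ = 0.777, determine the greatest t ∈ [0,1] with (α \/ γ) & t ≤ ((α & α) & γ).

0.223

α \/ γ = max(0.052, 0.777) = 0.777
So the left factor is α \/ γ = 0.777.
α & α = max(0, 0.052 + 0.052 − 1) = max(0, -0.896) = 0.000
(α & α) & γ = max(0, 0.000 + 0.777 − 1) = max(0, -0.223) = 0.000
So the right-hand bound is (α & α) & γ = 0.000.
The residuum of the Łukasiewicz t-norm gives the supremum: min(1, 1 − 0.777 + 0.000).
1 − 0.777 + 0.000 = 0.223, so t = min(1, 0.223) = 0.223.
Check: 0.777 & 0.223 = max(0, 0.000) = 0.000 ≤ 0.000.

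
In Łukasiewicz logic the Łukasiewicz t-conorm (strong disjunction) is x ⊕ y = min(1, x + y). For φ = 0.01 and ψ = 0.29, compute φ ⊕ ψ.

0.30

φ ⊕ ψ = min(1, 0.01 + 0.29) = min(1, 0.30) = 0.30
For comparison, the Gödel t-conorm max(x, y) would give 0.29.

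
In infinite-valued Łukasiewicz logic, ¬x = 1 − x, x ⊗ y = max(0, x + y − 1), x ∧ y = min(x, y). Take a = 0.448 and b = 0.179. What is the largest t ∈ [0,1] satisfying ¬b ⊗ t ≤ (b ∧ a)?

¬b = 1 − 0.179 = 0.821
So the left factor is ¬b = 0.821.
b ∧ a = min(0.179, 0.448) = 0.179
So the right-hand bound is b ∧ a = 0.179.
The residuum of the Łukasiewicz t-norm gives the supremum: min(1, 1 − 0.821 + 0.179).
1 − 0.821 + 0.179 = 0.358, so t = min(1, 0.358) = 0.358.
Check: 0.821 ⊗ 0.358 = max(0, 0.179) = 0.179 ≤ 0.179.

0.358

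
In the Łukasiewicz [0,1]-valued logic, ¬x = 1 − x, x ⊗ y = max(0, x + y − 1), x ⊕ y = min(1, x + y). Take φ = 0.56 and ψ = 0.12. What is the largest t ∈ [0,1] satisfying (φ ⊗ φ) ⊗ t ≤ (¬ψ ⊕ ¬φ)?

1.00

φ ⊗ φ = max(0, 0.56 + 0.56 − 1) = max(0, 0.12) = 0.12
So the left factor is φ ⊗ φ = 0.12.
¬ψ = 1 − 0.12 = 0.88
¬φ = 1 − 0.56 = 0.44
¬ψ ⊕ ¬φ = min(1, 0.88 + 0.44) = min(1, 1.32) = 1.00
So the right-hand bound is ¬ψ ⊕ ¬φ = 1.00.
The residuum of the Łukasiewicz t-norm gives the supremum: min(1, 1 − 0.12 + 1.00).
1 − 0.12 + 1.00 = 1.88, so t = min(1, 1.88) = 1.00.
Check: 0.12 ⊗ 1.00 = max(0, 0.12) = 0.12 ≤ 1.00.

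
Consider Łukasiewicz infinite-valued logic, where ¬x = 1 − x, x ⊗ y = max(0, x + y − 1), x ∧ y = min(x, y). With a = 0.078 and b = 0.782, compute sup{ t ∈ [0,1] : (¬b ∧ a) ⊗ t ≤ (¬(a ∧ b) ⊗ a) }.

¬b = 1 − 0.782 = 0.218
¬b ∧ a = min(0.218, 0.078) = 0.078
So the left factor is ¬b ∧ a = 0.078.
a ∧ b = min(0.078, 0.782) = 0.078
¬(a ∧ b) = 1 − 0.078 = 0.922
¬(a ∧ b) ⊗ a = max(0, 0.922 + 0.078 − 1) = max(0, 0.000) = 0.000
So the right-hand bound is ¬(a ∧ b) ⊗ a = 0.000.
The residuum of the Łukasiewicz t-norm gives the supremum: min(1, 1 − 0.078 + 0.000).
1 − 0.078 + 0.000 = 0.922, so t = min(1, 0.922) = 0.922.
Check: 0.078 ⊗ 0.922 = max(0, 0.000) = 0.000 ≤ 0.000.

0.922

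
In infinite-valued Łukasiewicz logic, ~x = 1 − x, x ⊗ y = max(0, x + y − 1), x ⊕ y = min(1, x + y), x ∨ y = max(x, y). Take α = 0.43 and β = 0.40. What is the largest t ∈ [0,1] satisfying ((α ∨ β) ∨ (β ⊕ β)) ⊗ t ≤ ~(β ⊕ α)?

0.37

α ∨ β = max(0.43, 0.40) = 0.43
β ⊕ β = min(1, 0.40 + 0.40) = min(1, 0.80) = 0.80
(α ∨ β) ∨ (β ⊕ β) = max(0.43, 0.80) = 0.80
So the left factor is (α ∨ β) ∨ (β ⊕ β) = 0.80.
β ⊕ α = min(1, 0.40 + 0.43) = min(1, 0.83) = 0.83
~(β ⊕ α) = 1 − 0.83 = 0.17
So the right-hand bound is ~(β ⊕ α) = 0.17.
The residuum of the Łukasiewicz t-norm gives the supremum: min(1, 1 − 0.80 + 0.17).
1 − 0.80 + 0.17 = 0.37, so t = min(1, 0.37) = 0.37.
Check: 0.80 ⊗ 0.37 = max(0, 0.17) = 0.17 ≤ 0.17.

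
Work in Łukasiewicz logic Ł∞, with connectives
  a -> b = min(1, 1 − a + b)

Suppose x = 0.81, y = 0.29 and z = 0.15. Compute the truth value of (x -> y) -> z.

0.67

x -> y = min(1, 1 − 0.81 + 0.29) = min(1, 0.48) = 0.48
(x -> y) -> z = min(1, 1 − 0.48 + 0.15) = min(1, 0.67) = 0.67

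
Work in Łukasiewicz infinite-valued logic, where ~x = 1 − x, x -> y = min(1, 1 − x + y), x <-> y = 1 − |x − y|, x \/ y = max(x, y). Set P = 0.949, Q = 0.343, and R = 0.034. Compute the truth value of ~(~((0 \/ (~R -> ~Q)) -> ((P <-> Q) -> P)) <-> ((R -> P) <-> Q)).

~R = 1 − 0.034 = 0.966
~Q = 1 − 0.343 = 0.657
~R -> ~Q = min(1, 1 − 0.966 + 0.657) = min(1, 0.691) = 0.691
0 \/ (~R -> ~Q) = max(0.000, 0.691) = 0.691
P <-> Q = 1 − |0.949 − 0.343| = 1 − 0.606 = 0.394
(P <-> Q) -> P = min(1, 1 − 0.394 + 0.949) = min(1, 1.555) = 1.000
(0 \/ (~R -> ~Q)) -> ((P <-> Q) -> P) = min(1, 1 − 0.691 + 1.000) = min(1, 1.309) = 1.000
~((0 \/ (~R -> ~Q)) -> ((P <-> Q) -> P)) = 1 − 1.000 = 0.000
R -> P = min(1, 1 − 0.034 + 0.949) = min(1, 1.915) = 1.000
(R -> P) <-> Q = 1 − |1.000 − 0.343| = 1 − 0.657 = 0.343
~((0 \/ (~R -> ~Q)) -> ((P <-> Q) -> P)) <-> ((R -> P) <-> Q) = 1 − |0.000 − 0.343| = 1 − 0.343 = 0.657
~(~((0 \/ (~R -> ~Q)) -> ((P <-> Q) -> P)) <-> ((R -> P) <-> Q)) = 1 − 0.657 = 0.343

0.343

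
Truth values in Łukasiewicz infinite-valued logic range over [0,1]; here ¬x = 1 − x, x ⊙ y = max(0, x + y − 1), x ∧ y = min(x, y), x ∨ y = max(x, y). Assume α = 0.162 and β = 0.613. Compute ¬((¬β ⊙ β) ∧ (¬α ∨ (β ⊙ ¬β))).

1.000

¬β = 1 − 0.613 = 0.387
¬β ⊙ β = max(0, 0.387 + 0.613 − 1) = max(0, 0.000) = 0.000
¬α = 1 − 0.162 = 0.838
β ⊙ ¬β = max(0, 0.613 + 0.387 − 1) = max(0, 0.000) = 0.000
¬α ∨ (β ⊙ ¬β) = max(0.838, 0.000) = 0.838
(¬β ⊙ β) ∧ (¬α ∨ (β ⊙ ¬β)) = min(0.000, 0.838) = 0.000
¬((¬β ⊙ β) ∧ (¬α ∨ (β ⊙ ¬β))) = 1 − 0.000 = 1.000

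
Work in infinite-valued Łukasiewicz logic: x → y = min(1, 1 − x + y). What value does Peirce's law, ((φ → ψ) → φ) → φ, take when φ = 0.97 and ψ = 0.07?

φ → ψ = min(1, 1 − 0.97 + 0.07) = min(1, 0.10) = 0.10
(φ → ψ) → φ = min(1, 1 − 0.10 + 0.97) = min(1, 1.87) = 1.00
((φ → ψ) → φ) → φ = min(1, 1 − 1.00 + 0.97) = min(1, 0.97) = 0.97
(The value 0.97 < 1 shows this instance is not satisfied; not a Ł∞-tautology in general.)

0.97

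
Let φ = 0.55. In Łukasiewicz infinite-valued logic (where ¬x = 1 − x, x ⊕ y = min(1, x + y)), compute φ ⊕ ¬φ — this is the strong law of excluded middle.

¬φ = 1 − 0.55 = 0.45
φ ⊕ ¬φ = min(1, 0.55 + 0.45) = min(1, 1.00) = 1.00
(As expected: always 1 in Ł∞ since a ⊕ (1−a) = 1.)

1.00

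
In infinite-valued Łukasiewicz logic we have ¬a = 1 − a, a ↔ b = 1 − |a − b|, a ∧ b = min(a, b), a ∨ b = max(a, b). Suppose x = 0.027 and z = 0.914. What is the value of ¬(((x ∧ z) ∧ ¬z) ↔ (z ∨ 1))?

x ∧ z = min(0.027, 0.914) = 0.027
¬z = 1 − 0.914 = 0.086
(x ∧ z) ∧ ¬z = min(0.027, 0.086) = 0.027
z ∨ 1 = max(0.914, 1.000) = 1.000
((x ∧ z) ∧ ¬z) ↔ (z ∨ 1) = 1 − |0.027 − 1.000| = 1 − 0.973 = 0.027
¬(((x ∧ z) ∧ ¬z) ↔ (z ∨ 1)) = 1 − 0.027 = 0.973

0.973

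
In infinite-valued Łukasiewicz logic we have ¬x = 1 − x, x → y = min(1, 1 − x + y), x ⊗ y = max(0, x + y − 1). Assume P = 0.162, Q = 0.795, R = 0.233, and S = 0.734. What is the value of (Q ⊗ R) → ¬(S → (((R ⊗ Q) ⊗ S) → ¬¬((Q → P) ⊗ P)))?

0.972

Q ⊗ R = max(0, 0.795 + 0.233 − 1) = max(0, 0.028) = 0.028
R ⊗ Q = max(0, 0.233 + 0.795 − 1) = max(0, 0.028) = 0.028
(R ⊗ Q) ⊗ S = max(0, 0.028 + 0.734 − 1) = max(0, -0.238) = 0.000
Q → P = min(1, 1 − 0.795 + 0.162) = min(1, 0.367) = 0.367
(Q → P) ⊗ P = max(0, 0.367 + 0.162 − 1) = max(0, -0.471) = 0.000
¬((Q → P) ⊗ P) = 1 − 0.000 = 1.000
¬¬((Q → P) ⊗ P) = 1 − 1.000 = 0.000
((R ⊗ Q) ⊗ S) → ¬¬((Q → P) ⊗ P) = min(1, 1 − 0.000 + 0.000) = min(1, 1.000) = 1.000
S → (((R ⊗ Q) ⊗ S) → ¬¬((Q → P) ⊗ P)) = min(1, 1 − 0.734 + 1.000) = min(1, 1.266) = 1.000
¬(S → (((R ⊗ Q) ⊗ S) → ¬¬((Q → P) ⊗ P))) = 1 − 1.000 = 0.000
(Q ⊗ R) → ¬(S → (((R ⊗ Q) ⊗ S) → ¬¬((Q → P) ⊗ P))) = min(1, 1 − 0.028 + 0.000) = min(1, 0.972) = 0.972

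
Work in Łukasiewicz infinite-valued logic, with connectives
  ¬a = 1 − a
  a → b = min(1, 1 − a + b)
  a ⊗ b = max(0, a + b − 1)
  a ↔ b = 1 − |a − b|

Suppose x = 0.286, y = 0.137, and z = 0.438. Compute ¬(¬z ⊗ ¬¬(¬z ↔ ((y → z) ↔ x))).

0.714

¬z = 1 − 0.438 = 0.562
y → z = min(1, 1 − 0.137 + 0.438) = min(1, 1.301) = 1.000
(y → z) ↔ x = 1 − |1.000 − 0.286| = 1 − 0.714 = 0.286
¬z ↔ ((y → z) ↔ x) = 1 − |0.562 − 0.286| = 1 − 0.276 = 0.724
¬(¬z ↔ ((y → z) ↔ x)) = 1 − 0.724 = 0.276
¬¬(¬z ↔ ((y → z) ↔ x)) = 1 − 0.276 = 0.724
¬z ⊗ ¬¬(¬z ↔ ((y → z) ↔ x)) = max(0, 0.562 + 0.724 − 1) = max(0, 0.286) = 0.286
¬(¬z ⊗ ¬¬(¬z ↔ ((y → z) ↔ x))) = 1 − 0.286 = 0.714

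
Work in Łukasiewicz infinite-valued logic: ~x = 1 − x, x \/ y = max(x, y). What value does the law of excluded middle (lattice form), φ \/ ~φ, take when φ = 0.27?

0.73

~φ = 1 − 0.27 = 0.73
φ \/ ~φ = max(0.27, 0.73) = 0.73
(The value 0.73 < 1 shows this instance is not satisfied; not a Ł∞-tautology — its value is max(a, 1−a).)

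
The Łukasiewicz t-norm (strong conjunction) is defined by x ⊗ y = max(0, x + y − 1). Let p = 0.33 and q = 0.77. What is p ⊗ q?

p ⊗ q = max(0, 0.33 + 0.77 − 1) = max(0, 0.10) = 0.10
For comparison, the Gödel (minimum) t-norm min(x, y) would give 0.33.

0.10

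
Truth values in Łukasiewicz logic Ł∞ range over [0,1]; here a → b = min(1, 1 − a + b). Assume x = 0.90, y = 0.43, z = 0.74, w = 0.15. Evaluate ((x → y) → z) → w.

0.15

x → y = min(1, 1 − 0.90 + 0.43) = min(1, 0.53) = 0.53
(x → y) → z = min(1, 1 − 0.53 + 0.74) = min(1, 1.21) = 1.00
((x → y) → z) → w = min(1, 1 − 1.00 + 0.15) = min(1, 0.15) = 0.15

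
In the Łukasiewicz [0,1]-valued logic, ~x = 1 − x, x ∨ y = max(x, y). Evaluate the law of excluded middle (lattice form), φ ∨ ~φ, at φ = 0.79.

~φ = 1 − 0.79 = 0.21
φ ∨ ~φ = max(0.79, 0.21) = 0.79
(The value 0.79 < 1 shows this instance is not satisfied; not a Ł∞-tautology — its value is max(a, 1−a).)

0.79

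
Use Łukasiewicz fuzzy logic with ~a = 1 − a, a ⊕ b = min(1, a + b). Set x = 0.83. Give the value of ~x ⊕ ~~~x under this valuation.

0.34

~x = 1 − 0.83 = 0.17
~~x = 1 − 0.17 = 0.83
~~~x = 1 − 0.83 = 0.17
~x ⊕ ~~~x = min(1, 0.17 + 0.17) = min(1, 0.34) = 0.34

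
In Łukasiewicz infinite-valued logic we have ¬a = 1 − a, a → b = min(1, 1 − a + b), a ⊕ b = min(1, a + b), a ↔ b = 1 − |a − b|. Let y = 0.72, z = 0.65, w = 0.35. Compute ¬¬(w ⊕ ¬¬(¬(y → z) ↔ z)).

0.77

y → z = min(1, 1 − 0.72 + 0.65) = min(1, 0.93) = 0.93
¬(y → z) = 1 − 0.93 = 0.07
¬(y → z) ↔ z = 1 − |0.07 − 0.65| = 1 − 0.58 = 0.42
¬(¬(y → z) ↔ z) = 1 − 0.42 = 0.58
¬¬(¬(y → z) ↔ z) = 1 − 0.58 = 0.42
w ⊕ ¬¬(¬(y → z) ↔ z) = min(1, 0.35 + 0.42) = min(1, 0.77) = 0.77
¬(w ⊕ ¬¬(¬(y → z) ↔ z)) = 1 − 0.77 = 0.23
¬¬(w ⊕ ¬¬(¬(y → z) ↔ z)) = 1 − 0.23 = 0.77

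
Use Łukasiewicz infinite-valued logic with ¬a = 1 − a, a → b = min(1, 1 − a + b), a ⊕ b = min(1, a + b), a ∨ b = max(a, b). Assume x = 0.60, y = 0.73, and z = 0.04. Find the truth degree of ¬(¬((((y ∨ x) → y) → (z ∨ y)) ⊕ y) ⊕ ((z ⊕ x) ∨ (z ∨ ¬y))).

0.36

y ∨ x = max(0.73, 0.60) = 0.73
(y ∨ x) → y = min(1, 1 − 0.73 + 0.73) = min(1, 1.00) = 1.00
z ∨ y = max(0.04, 0.73) = 0.73
((y ∨ x) → y) → (z ∨ y) = min(1, 1 − 1.00 + 0.73) = min(1, 0.73) = 0.73
(((y ∨ x) → y) → (z ∨ y)) ⊕ y = min(1, 0.73 + 0.73) = min(1, 1.46) = 1.00
¬((((y ∨ x) → y) → (z ∨ y)) ⊕ y) = 1 − 1.00 = 0.00
z ⊕ x = min(1, 0.04 + 0.60) = min(1, 0.64) = 0.64
¬y = 1 − 0.73 = 0.27
z ∨ ¬y = max(0.04, 0.27) = 0.27
(z ⊕ x) ∨ (z ∨ ¬y) = max(0.64, 0.27) = 0.64
¬((((y ∨ x) → y) → (z ∨ y)) ⊕ y) ⊕ ((z ⊕ x) ∨ (z ∨ ¬y)) = min(1, 0.00 + 0.64) = min(1, 0.64) = 0.64
¬(¬((((y ∨ x) → y) → (z ∨ y)) ⊕ y) ⊕ ((z ⊕ x) ∨ (z ∨ ¬y))) = 1 − 0.64 = 0.36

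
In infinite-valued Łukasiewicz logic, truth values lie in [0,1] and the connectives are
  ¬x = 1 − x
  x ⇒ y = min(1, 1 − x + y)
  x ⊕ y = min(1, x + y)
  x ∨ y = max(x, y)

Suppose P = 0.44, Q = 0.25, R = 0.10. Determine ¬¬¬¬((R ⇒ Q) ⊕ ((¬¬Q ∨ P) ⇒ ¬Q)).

R ⇒ Q = min(1, 1 − 0.10 + 0.25) = min(1, 1.15) = 1.00
¬Q = 1 − 0.25 = 0.75
¬¬Q = 1 − 0.75 = 0.25
¬¬Q ∨ P = max(0.25, 0.44) = 0.44
(¬¬Q ∨ P) ⇒ ¬Q = min(1, 1 − 0.44 + 0.75) = min(1, 1.31) = 1.00
(R ⇒ Q) ⊕ ((¬¬Q ∨ P) ⇒ ¬Q) = min(1, 1.00 + 1.00) = min(1, 2.00) = 1.00
¬((R ⇒ Q) ⊕ ((¬¬Q ∨ P) ⇒ ¬Q)) = 1 − 1.00 = 0.00
¬¬((R ⇒ Q) ⊕ ((¬¬Q ∨ P) ⇒ ¬Q)) = 1 − 0.00 = 1.00
¬¬¬((R ⇒ Q) ⊕ ((¬¬Q ∨ P) ⇒ ¬Q)) = 1 − 1.00 = 0.00
¬¬¬¬((R ⇒ Q) ⊕ ((¬¬Q ∨ P) ⇒ ¬Q)) = 1 − 0.00 = 1.00

1.00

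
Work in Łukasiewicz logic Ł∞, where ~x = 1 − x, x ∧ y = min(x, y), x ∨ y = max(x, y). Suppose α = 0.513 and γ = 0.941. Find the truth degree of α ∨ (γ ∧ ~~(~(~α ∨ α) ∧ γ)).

0.513

~α = 1 − 0.513 = 0.487
~α ∨ α = max(0.487, 0.513) = 0.513
~(~α ∨ α) = 1 − 0.513 = 0.487
~(~α ∨ α) ∧ γ = min(0.487, 0.941) = 0.487
~(~(~α ∨ α) ∧ γ) = 1 − 0.487 = 0.513
~~(~(~α ∨ α) ∧ γ) = 1 − 0.513 = 0.487
γ ∧ ~~(~(~α ∨ α) ∧ γ) = min(0.941, 0.487) = 0.487
α ∨ (γ ∧ ~~(~(~α ∨ α) ∧ γ)) = max(0.513, 0.487) = 0.513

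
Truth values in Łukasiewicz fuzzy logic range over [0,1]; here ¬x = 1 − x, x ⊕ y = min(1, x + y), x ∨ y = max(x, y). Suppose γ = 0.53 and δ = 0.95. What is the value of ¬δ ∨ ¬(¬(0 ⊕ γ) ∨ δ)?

¬δ = 1 − 0.95 = 0.05
0 ⊕ γ = min(1, 0.00 + 0.53) = min(1, 0.53) = 0.53
¬(0 ⊕ γ) = 1 − 0.53 = 0.47
¬(0 ⊕ γ) ∨ δ = max(0.47, 0.95) = 0.95
¬(¬(0 ⊕ γ) ∨ δ) = 1 − 0.95 = 0.05
¬δ ∨ ¬(¬(0 ⊕ γ) ∨ δ) = max(0.05, 0.05) = 0.05

0.05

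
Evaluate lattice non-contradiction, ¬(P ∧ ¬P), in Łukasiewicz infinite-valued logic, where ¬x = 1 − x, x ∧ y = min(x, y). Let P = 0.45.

0.55

¬P = 1 − 0.45 = 0.55
P ∧ ¬P = min(0.45, 0.55) = 0.45
¬(P ∧ ¬P) = 1 − 0.45 = 0.55
(The value 0.55 < 1 shows this instance is not satisfied; not a Ł∞-tautology — its value is 1 − min(a, 1−a).)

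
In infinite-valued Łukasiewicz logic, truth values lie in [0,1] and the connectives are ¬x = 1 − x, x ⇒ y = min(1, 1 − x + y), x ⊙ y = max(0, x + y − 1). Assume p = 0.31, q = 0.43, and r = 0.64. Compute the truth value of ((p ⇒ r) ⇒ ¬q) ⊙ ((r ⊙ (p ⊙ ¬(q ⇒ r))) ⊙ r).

p ⇒ r = min(1, 1 − 0.31 + 0.64) = min(1, 1.33) = 1.00
¬q = 1 − 0.43 = 0.57
(p ⇒ r) ⇒ ¬q = min(1, 1 − 1.00 + 0.57) = min(1, 0.57) = 0.57
q ⇒ r = min(1, 1 − 0.43 + 0.64) = min(1, 1.21) = 1.00
¬(q ⇒ r) = 1 − 1.00 = 0.00
p ⊙ ¬(q ⇒ r) = max(0, 0.31 + 0.00 − 1) = max(0, -0.69) = 0.00
r ⊙ (p ⊙ ¬(q ⇒ r)) = max(0, 0.64 + 0.00 − 1) = max(0, -0.36) = 0.00
(r ⊙ (p ⊙ ¬(q ⇒ r))) ⊙ r = max(0, 0.00 + 0.64 − 1) = max(0, -0.36) = 0.00
((p ⇒ r) ⇒ ¬q) ⊙ ((r ⊙ (p ⊙ ¬(q ⇒ r))) ⊙ r) = max(0, 0.57 + 0.00 − 1) = max(0, -0.43) = 0.00

0.00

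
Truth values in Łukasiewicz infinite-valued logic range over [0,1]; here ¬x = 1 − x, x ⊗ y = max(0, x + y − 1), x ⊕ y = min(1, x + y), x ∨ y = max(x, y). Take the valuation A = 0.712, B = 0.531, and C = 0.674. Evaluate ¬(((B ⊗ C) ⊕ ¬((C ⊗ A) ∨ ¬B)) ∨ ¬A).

B ⊗ C = max(0, 0.531 + 0.674 − 1) = max(0, 0.205) = 0.205
C ⊗ A = max(0, 0.674 + 0.712 − 1) = max(0, 0.386) = 0.386
¬B = 1 − 0.531 = 0.469
(C ⊗ A) ∨ ¬B = max(0.386, 0.469) = 0.469
¬((C ⊗ A) ∨ ¬B) = 1 − 0.469 = 0.531
(B ⊗ C) ⊕ ¬((C ⊗ A) ∨ ¬B) = min(1, 0.205 + 0.531) = min(1, 0.736) = 0.736
¬A = 1 − 0.712 = 0.288
((B ⊗ C) ⊕ ¬((C ⊗ A) ∨ ¬B)) ∨ ¬A = max(0.736, 0.288) = 0.736
¬(((B ⊗ C) ⊕ ¬((C ⊗ A) ∨ ¬B)) ∨ ¬A) = 1 − 0.736 = 0.264

0.264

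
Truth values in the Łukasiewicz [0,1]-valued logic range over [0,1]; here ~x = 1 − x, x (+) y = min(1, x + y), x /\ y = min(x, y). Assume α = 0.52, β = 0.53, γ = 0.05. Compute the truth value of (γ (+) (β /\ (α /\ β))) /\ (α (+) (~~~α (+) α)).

0.57

α /\ β = min(0.52, 0.53) = 0.52
β /\ (α /\ β) = min(0.53, 0.52) = 0.52
γ (+) (β /\ (α /\ β)) = min(1, 0.05 + 0.52) = min(1, 0.57) = 0.57
~α = 1 − 0.52 = 0.48
~~α = 1 − 0.48 = 0.52
~~~α = 1 − 0.52 = 0.48
~~~α (+) α = min(1, 0.48 + 0.52) = min(1, 1.00) = 1.00
α (+) (~~~α (+) α) = min(1, 0.52 + 1.00) = min(1, 1.52) = 1.00
(γ (+) (β /\ (α /\ β))) /\ (α (+) (~~~α (+) α)) = min(0.57, 1.00) = 0.57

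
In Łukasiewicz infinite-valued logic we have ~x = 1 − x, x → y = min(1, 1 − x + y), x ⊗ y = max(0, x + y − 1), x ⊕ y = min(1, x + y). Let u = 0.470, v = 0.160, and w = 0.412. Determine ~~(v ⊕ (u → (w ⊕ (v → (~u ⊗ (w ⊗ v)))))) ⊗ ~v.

~u = 1 − 0.470 = 0.530
w ⊗ v = max(0, 0.412 + 0.160 − 1) = max(0, -0.428) = 0.000
~u ⊗ (w ⊗ v) = max(0, 0.530 + 0.000 − 1) = max(0, -0.470) = 0.000
v → (~u ⊗ (w ⊗ v)) = min(1, 1 − 0.160 + 0.000) = min(1, 0.840) = 0.840
w ⊕ (v → (~u ⊗ (w ⊗ v))) = min(1, 0.412 + 0.840) = min(1, 1.252) = 1.000
u → (w ⊕ (v → (~u ⊗ (w ⊗ v)))) = min(1, 1 − 0.470 + 1.000) = min(1, 1.530) = 1.000
v ⊕ (u → (w ⊕ (v → (~u ⊗ (w ⊗ v))))) = min(1, 0.160 + 1.000) = min(1, 1.160) = 1.000
~(v ⊕ (u → (w ⊕ (v → (~u ⊗ (w ⊗ v)))))) = 1 − 1.000 = 0.000
~~(v ⊕ (u → (w ⊕ (v → (~u ⊗ (w ⊗ v)))))) = 1 − 0.000 = 1.000
~v = 1 − 0.160 = 0.840
~~(v ⊕ (u → (w ⊕ (v → (~u ⊗ (w ⊗ v)))))) ⊗ ~v = max(0, 1.000 + 0.840 − 1) = max(0, 0.840) = 0.840

0.840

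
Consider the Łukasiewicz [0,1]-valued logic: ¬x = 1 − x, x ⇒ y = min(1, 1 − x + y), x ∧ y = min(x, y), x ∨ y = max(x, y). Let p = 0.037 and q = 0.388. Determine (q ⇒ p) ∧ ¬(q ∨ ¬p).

q ⇒ p = min(1, 1 − 0.388 + 0.037) = min(1, 0.649) = 0.649
¬p = 1 − 0.037 = 0.963
q ∨ ¬p = max(0.388, 0.963) = 0.963
¬(q ∨ ¬p) = 1 − 0.963 = 0.037
(q ⇒ p) ∧ ¬(q ∨ ¬p) = min(0.649, 0.037) = 0.037

0.037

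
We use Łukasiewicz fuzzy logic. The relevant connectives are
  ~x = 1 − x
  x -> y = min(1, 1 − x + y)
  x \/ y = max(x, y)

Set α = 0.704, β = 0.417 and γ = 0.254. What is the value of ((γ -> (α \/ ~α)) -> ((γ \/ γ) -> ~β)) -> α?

0.704

~α = 1 − 0.704 = 0.296
α \/ ~α = max(0.704, 0.296) = 0.704
γ -> (α \/ ~α) = min(1, 1 − 0.254 + 0.704) = min(1, 1.450) = 1.000
γ \/ γ = max(0.254, 0.254) = 0.254
~β = 1 − 0.417 = 0.583
(γ \/ γ) -> ~β = min(1, 1 − 0.254 + 0.583) = min(1, 1.329) = 1.000
(γ -> (α \/ ~α)) -> ((γ \/ γ) -> ~β) = min(1, 1 − 1.000 + 1.000) = min(1, 1.000) = 1.000
((γ -> (α \/ ~α)) -> ((γ \/ γ) -> ~β)) -> α = min(1, 1 − 1.000 + 0.704) = min(1, 0.704) = 0.704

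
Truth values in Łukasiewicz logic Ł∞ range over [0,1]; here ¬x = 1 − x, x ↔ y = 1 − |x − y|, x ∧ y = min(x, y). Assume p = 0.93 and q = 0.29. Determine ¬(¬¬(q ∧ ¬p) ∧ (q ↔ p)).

¬p = 1 − 0.93 = 0.07
q ∧ ¬p = min(0.29, 0.07) = 0.07
¬(q ∧ ¬p) = 1 − 0.07 = 0.93
¬¬(q ∧ ¬p) = 1 − 0.93 = 0.07
q ↔ p = 1 − |0.29 − 0.93| = 1 − 0.64 = 0.36
¬¬(q ∧ ¬p) ∧ (q ↔ p) = min(0.07, 0.36) = 0.07
¬(¬¬(q ∧ ¬p) ∧ (q ↔ p)) = 1 − 0.07 = 0.93

0.93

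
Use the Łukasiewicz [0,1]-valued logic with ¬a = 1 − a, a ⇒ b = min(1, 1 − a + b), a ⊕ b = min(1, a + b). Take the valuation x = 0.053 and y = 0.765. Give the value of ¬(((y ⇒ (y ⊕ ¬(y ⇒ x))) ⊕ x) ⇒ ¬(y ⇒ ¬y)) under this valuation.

0.470

y ⇒ x = min(1, 1 − 0.765 + 0.053) = min(1, 0.288) = 0.288
¬(y ⇒ x) = 1 − 0.288 = 0.712
y ⊕ ¬(y ⇒ x) = min(1, 0.765 + 0.712) = min(1, 1.477) = 1.000
y ⇒ (y ⊕ ¬(y ⇒ x)) = min(1, 1 − 0.765 + 1.000) = min(1, 1.235) = 1.000
(y ⇒ (y ⊕ ¬(y ⇒ x))) ⊕ x = min(1, 1.000 + 0.053) = min(1, 1.053) = 1.000
¬y = 1 − 0.765 = 0.235
y ⇒ ¬y = min(1, 1 − 0.765 + 0.235) = min(1, 0.470) = 0.470
¬(y ⇒ ¬y) = 1 − 0.470 = 0.530
((y ⇒ (y ⊕ ¬(y ⇒ x))) ⊕ x) ⇒ ¬(y ⇒ ¬y) = min(1, 1 − 1.000 + 0.530) = min(1, 0.530) = 0.530
¬(((y ⇒ (y ⊕ ¬(y ⇒ x))) ⊕ x) ⇒ ¬(y ⇒ ¬y)) = 1 − 0.530 = 0.470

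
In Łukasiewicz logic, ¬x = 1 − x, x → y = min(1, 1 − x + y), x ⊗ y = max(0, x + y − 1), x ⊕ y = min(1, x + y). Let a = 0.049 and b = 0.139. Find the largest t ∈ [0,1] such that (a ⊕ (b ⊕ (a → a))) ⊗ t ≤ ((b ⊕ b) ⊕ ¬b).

1.000

a → a = min(1, 1 − 0.049 + 0.049) = min(1, 1.000) = 1.000
b ⊕ (a → a) = min(1, 0.139 + 1.000) = min(1, 1.139) = 1.000
a ⊕ (b ⊕ (a → a)) = min(1, 0.049 + 1.000) = min(1, 1.049) = 1.000
So the left factor is a ⊕ (b ⊕ (a → a)) = 1.000.
b ⊕ b = min(1, 0.139 + 0.139) = min(1, 0.278) = 0.278
¬b = 1 − 0.139 = 0.861
(b ⊕ b) ⊕ ¬b = min(1, 0.278 + 0.861) = min(1, 1.139) = 1.000
So the right-hand bound is (b ⊕ b) ⊕ ¬b = 1.000.
The residuum of the Łukasiewicz t-norm gives the supremum: min(1, 1 − 1.000 + 1.000).
1 − 1.000 + 1.000 = 1.000, so t = min(1, 1.000) = 1.000.
Check: 1.000 ⊗ 1.000 = max(0, 1.000) = 1.000 ≤ 1.000.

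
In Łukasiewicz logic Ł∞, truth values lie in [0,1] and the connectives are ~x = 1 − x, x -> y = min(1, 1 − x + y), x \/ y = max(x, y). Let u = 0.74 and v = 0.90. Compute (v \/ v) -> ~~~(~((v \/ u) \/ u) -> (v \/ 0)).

0.10

v \/ v = max(0.90, 0.90) = 0.90
v \/ u = max(0.90, 0.74) = 0.90
(v \/ u) \/ u = max(0.90, 0.74) = 0.90
~((v \/ u) \/ u) = 1 − 0.90 = 0.10
v \/ 0 = max(0.90, 0.00) = 0.90
~((v \/ u) \/ u) -> (v \/ 0) = min(1, 1 − 0.10 + 0.90) = min(1, 1.80) = 1.00
~(~((v \/ u) \/ u) -> (v \/ 0)) = 1 − 1.00 = 0.00
~~(~((v \/ u) \/ u) -> (v \/ 0)) = 1 − 0.00 = 1.00
~~~(~((v \/ u) \/ u) -> (v \/ 0)) = 1 − 1.00 = 0.00
(v \/ v) -> ~~~(~((v \/ u) \/ u) -> (v \/ 0)) = min(1, 1 − 0.90 + 0.00) = min(1, 0.10) = 0.10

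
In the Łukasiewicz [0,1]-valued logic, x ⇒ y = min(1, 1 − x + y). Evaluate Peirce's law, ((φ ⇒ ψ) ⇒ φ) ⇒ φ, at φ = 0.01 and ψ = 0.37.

1.00

φ ⇒ ψ = min(1, 1 − 0.01 + 0.37) = min(1, 1.36) = 1.00
(φ ⇒ ψ) ⇒ φ = min(1, 1 − 1.00 + 0.01) = min(1, 0.01) = 0.01
((φ ⇒ ψ) ⇒ φ) ⇒ φ = min(1, 1 − 0.01 + 0.01) = min(1, 1.00) = 1.00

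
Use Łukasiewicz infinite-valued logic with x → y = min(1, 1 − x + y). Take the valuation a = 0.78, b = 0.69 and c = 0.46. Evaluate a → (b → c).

b → c = min(1, 1 − 0.69 + 0.46) = min(1, 0.77) = 0.77
a → (b → c) = min(1, 1 − 0.78 + 0.77) = min(1, 0.99) = 0.99

0.99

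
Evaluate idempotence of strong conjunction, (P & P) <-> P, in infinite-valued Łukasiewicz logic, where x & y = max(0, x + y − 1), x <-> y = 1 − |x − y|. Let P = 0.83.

0.83

P & P = max(0, 0.83 + 0.83 − 1) = max(0, 0.66) = 0.66
(P & P) <-> P = 1 − |0.66 − 0.83| = 1 − 0.17 = 0.83
(The value 0.83 < 1 shows this instance is not satisfied; fails in Ł∞ since a ⊗ a = max(0, 2a−1) ≠ a in general.)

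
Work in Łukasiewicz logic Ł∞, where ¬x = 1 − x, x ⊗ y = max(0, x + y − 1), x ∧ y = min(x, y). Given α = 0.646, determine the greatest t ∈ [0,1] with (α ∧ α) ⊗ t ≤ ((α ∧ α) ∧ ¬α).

α ∧ α = min(0.646, 0.646) = 0.646
So the left factor is α ∧ α = 0.646.
¬α = 1 − 0.646 = 0.354
(α ∧ α) ∧ ¬α = min(0.646, 0.354) = 0.354
So the right-hand bound is (α ∧ α) ∧ ¬α = 0.354.
The residuum of the Łukasiewicz t-norm gives the supremum: min(1, 1 − 0.646 + 0.354).
1 − 0.646 + 0.354 = 0.708, so t = min(1, 0.708) = 0.708.
Check: 0.646 ⊗ 0.708 = max(0, 0.354) = 0.354 ≤ 0.354.

0.708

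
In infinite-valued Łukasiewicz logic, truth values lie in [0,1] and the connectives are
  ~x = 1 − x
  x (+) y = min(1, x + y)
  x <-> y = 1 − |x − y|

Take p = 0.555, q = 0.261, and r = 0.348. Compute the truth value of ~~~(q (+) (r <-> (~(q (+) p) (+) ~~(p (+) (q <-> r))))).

0.391

q (+) p = min(1, 0.261 + 0.555) = min(1, 0.816) = 0.816
~(q (+) p) = 1 − 0.816 = 0.184
q <-> r = 1 − |0.261 − 0.348| = 1 − 0.087 = 0.913
p (+) (q <-> r) = min(1, 0.555 + 0.913) = min(1, 1.468) = 1.000
~(p (+) (q <-> r)) = 1 − 1.000 = 0.000
~~(p (+) (q <-> r)) = 1 − 0.000 = 1.000
~(q (+) p) (+) ~~(p (+) (q <-> r)) = min(1, 0.184 + 1.000) = min(1, 1.184) = 1.000
r <-> (~(q (+) p) (+) ~~(p (+) (q <-> r))) = 1 − |0.348 − 1.000| = 1 − 0.652 = 0.348
q (+) (r <-> (~(q (+) p) (+) ~~(p (+) (q <-> r)))) = min(1, 0.261 + 0.348) = min(1, 0.609) = 0.609
~(q (+) (r <-> (~(q (+) p) (+) ~~(p (+) (q <-> r))))) = 1 − 0.609 = 0.391
~~(q (+) (r <-> (~(q (+) p) (+) ~~(p (+) (q <-> r))))) = 1 − 0.391 = 0.609
~~~(q (+) (r <-> (~(q (+) p) (+) ~~(p (+) (q <-> r))))) = 1 − 0.609 = 0.391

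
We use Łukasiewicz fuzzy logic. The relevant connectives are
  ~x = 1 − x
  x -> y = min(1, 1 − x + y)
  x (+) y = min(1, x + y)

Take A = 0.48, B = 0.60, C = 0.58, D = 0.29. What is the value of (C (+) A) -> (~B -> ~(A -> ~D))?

0.60

C (+) A = min(1, 0.58 + 0.48) = min(1, 1.06) = 1.00
~B = 1 − 0.60 = 0.40
~D = 1 − 0.29 = 0.71
A -> ~D = min(1, 1 − 0.48 + 0.71) = min(1, 1.23) = 1.00
~(A -> ~D) = 1 − 1.00 = 0.00
~B -> ~(A -> ~D) = min(1, 1 − 0.40 + 0.00) = min(1, 0.60) = 0.60
(C (+) A) -> (~B -> ~(A -> ~D)) = min(1, 1 − 1.00 + 0.60) = min(1, 0.60) = 0.60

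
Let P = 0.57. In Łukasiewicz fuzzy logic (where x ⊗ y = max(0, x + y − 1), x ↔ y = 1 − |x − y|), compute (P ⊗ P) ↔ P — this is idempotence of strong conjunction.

P ⊗ P = max(0, 0.57 + 0.57 − 1) = max(0, 0.14) = 0.14
(P ⊗ P) ↔ P = 1 − |0.14 − 0.57| = 1 − 0.43 = 0.57
(The value 0.57 < 1 shows this instance is not satisfied; fails in Ł∞ since a ⊗ a = max(0, 2a−1) ≠ a in general.)

0.57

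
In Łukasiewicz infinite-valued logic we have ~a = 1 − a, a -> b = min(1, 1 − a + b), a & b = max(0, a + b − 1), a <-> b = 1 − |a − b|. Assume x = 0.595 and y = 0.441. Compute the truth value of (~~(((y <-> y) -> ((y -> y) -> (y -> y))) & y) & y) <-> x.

y <-> y = 1 − |0.441 − 0.441| = 1 − 0.000 = 1.000
y -> y = min(1, 1 − 0.441 + 0.441) = min(1, 1.000) = 1.000
(y -> y) -> (y -> y) = min(1, 1 − 1.000 + 1.000) = min(1, 1.000) = 1.000
(y <-> y) -> ((y -> y) -> (y -> y)) = min(1, 1 − 1.000 + 1.000) = min(1, 1.000) = 1.000
((y <-> y) -> ((y -> y) -> (y -> y))) & y = max(0, 1.000 + 0.441 − 1) = max(0, 0.441) = 0.441
~(((y <-> y) -> ((y -> y) -> (y -> y))) & y) = 1 − 0.441 = 0.559
~~(((y <-> y) -> ((y -> y) -> (y -> y))) & y) = 1 − 0.559 = 0.441
~~(((y <-> y) -> ((y -> y) -> (y -> y))) & y) & y = max(0, 0.441 + 0.441 − 1) = max(0, -0.118) = 0.000
(~~(((y <-> y) -> ((y -> y) -> (y -> y))) & y) & y) <-> x = 1 − |0.000 − 0.595| = 1 − 0.595 = 0.405

0.405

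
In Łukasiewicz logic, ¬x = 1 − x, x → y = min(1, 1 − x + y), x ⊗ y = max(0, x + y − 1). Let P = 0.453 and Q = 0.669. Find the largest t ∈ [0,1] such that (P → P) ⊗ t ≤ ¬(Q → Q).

P → P = min(1, 1 − 0.453 + 0.453) = min(1, 1.000) = 1.000
So the left factor is P → P = 1.000.
Q → Q = min(1, 1 − 0.669 + 0.669) = min(1, 1.000) = 1.000
¬(Q → Q) = 1 − 1.000 = 0.000
So the right-hand bound is ¬(Q → Q) = 0.000.
The residuum of the Łukasiewicz t-norm gives the supremum: min(1, 1 − 1.000 + 0.000).
1 − 1.000 + 0.000 = 0.000, so t = min(1, 0.000) = 0.000.
Check: 1.000 ⊗ 0.000 = max(0, 0.000) = 0.000 ≤ 0.000.

0.000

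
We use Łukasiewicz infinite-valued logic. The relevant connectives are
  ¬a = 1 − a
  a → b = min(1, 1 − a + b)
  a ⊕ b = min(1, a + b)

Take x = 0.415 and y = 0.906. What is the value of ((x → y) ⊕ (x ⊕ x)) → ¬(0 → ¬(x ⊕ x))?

0.000

x → y = min(1, 1 − 0.415 + 0.906) = min(1, 1.491) = 1.000
x ⊕ x = min(1, 0.415 + 0.415) = min(1, 0.830) = 0.830
(x → y) ⊕ (x ⊕ x) = min(1, 1.000 + 0.830) = min(1, 1.830) = 1.000
¬(x ⊕ x) = 1 − 0.830 = 0.170
0 → ¬(x ⊕ x) = min(1, 1 − 0.000 + 0.170) = min(1, 1.170) = 1.000
¬(0 → ¬(x ⊕ x)) = 1 − 1.000 = 0.000
((x → y) ⊕ (x ⊕ x)) → ¬(0 → ¬(x ⊕ x)) = min(1, 1 − 1.000 + 0.000) = min(1, 0.000) = 0.000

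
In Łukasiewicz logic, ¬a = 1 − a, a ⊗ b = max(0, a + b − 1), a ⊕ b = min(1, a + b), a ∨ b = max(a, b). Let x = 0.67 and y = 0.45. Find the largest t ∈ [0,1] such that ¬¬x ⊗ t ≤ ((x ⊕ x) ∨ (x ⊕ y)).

1.00

¬x = 1 − 0.67 = 0.33
¬¬x = 1 − 0.33 = 0.67
So the left factor is ¬¬x = 0.67.
x ⊕ x = min(1, 0.67 + 0.67) = min(1, 1.34) = 1.00
x ⊕ y = min(1, 0.67 + 0.45) = min(1, 1.12) = 1.00
(x ⊕ x) ∨ (x ⊕ y) = max(1.00, 1.00) = 1.00
So the right-hand bound is (x ⊕ x) ∨ (x ⊕ y) = 1.00.
The residuum of the Łukasiewicz t-norm gives the supremum: min(1, 1 − 0.67 + 1.00).
1 − 0.67 + 1.00 = 1.33, so t = min(1, 1.33) = 1.00.
Check: 0.67 ⊗ 1.00 = max(0, 0.67) = 0.67 ≤ 1.00.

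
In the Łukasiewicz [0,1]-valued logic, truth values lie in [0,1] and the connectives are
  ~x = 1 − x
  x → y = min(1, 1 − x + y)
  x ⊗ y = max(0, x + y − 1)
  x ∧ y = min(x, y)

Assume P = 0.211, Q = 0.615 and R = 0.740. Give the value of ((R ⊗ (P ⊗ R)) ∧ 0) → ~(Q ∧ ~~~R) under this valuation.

P ⊗ R = max(0, 0.211 + 0.740 − 1) = max(0, -0.049) = 0.000
R ⊗ (P ⊗ R) = max(0, 0.740 + 0.000 − 1) = max(0, -0.260) = 0.000
(R ⊗ (P ⊗ R)) ∧ 0 = min(0.000, 0.000) = 0.000
~R = 1 − 0.740 = 0.260
~~R = 1 − 0.260 = 0.740
~~~R = 1 − 0.740 = 0.260
Q ∧ ~~~R = min(0.615, 0.260) = 0.260
~(Q ∧ ~~~R) = 1 − 0.260 = 0.740
((R ⊗ (P ⊗ R)) ∧ 0) → ~(Q ∧ ~~~R) = min(1, 1 − 0.000 + 0.740) = min(1, 1.740) = 1.000

1.000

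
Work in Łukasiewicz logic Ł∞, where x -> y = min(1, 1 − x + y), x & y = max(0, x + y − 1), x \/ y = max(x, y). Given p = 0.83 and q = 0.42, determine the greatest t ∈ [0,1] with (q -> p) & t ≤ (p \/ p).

q -> p = min(1, 1 − 0.42 + 0.83) = min(1, 1.41) = 1.00
So the left factor is q -> p = 1.00.
p \/ p = max(0.83, 0.83) = 0.83
So the right-hand bound is p \/ p = 0.83.
The residuum of the Łukasiewicz t-norm gives the supremum: min(1, 1 − 1.00 + 0.83).
1 − 1.00 + 0.83 = 0.83, so t = min(1, 0.83) = 0.83.
Check: 1.00 & 0.83 = max(0, 0.83) = 0.83 ≤ 0.83.

0.83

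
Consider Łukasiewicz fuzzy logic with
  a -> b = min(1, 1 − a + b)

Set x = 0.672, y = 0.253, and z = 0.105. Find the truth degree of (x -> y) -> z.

x -> y = min(1, 1 − 0.672 + 0.253) = min(1, 0.581) = 0.581
(x -> y) -> z = min(1, 1 − 0.581 + 0.105) = min(1, 0.524) = 0.524

0.524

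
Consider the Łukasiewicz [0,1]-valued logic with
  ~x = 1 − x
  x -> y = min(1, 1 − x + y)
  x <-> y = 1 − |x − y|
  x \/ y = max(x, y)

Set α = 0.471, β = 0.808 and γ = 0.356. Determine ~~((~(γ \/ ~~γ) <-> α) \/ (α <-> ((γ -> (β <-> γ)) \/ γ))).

~γ = 1 − 0.356 = 0.644
~~γ = 1 − 0.644 = 0.356
γ \/ ~~γ = max(0.356, 0.356) = 0.356
~(γ \/ ~~γ) = 1 − 0.356 = 0.644
~(γ \/ ~~γ) <-> α = 1 − |0.644 − 0.471| = 1 − 0.173 = 0.827
β <-> γ = 1 − |0.808 − 0.356| = 1 − 0.452 = 0.548
γ -> (β <-> γ) = min(1, 1 − 0.356 + 0.548) = min(1, 1.192) = 1.000
(γ -> (β <-> γ)) \/ γ = max(1.000, 0.356) = 1.000
α <-> ((γ -> (β <-> γ)) \/ γ) = 1 − |0.471 − 1.000| = 1 − 0.529 = 0.471
(~(γ \/ ~~γ) <-> α) \/ (α <-> ((γ -> (β <-> γ)) \/ γ)) = max(0.827, 0.471) = 0.827
~((~(γ \/ ~~γ) <-> α) \/ (α <-> ((γ -> (β <-> γ)) \/ γ))) = 1 − 0.827 = 0.173
~~((~(γ \/ ~~γ) <-> α) \/ (α <-> ((γ -> (β <-> γ)) \/ γ))) = 1 − 0.173 = 0.827

0.827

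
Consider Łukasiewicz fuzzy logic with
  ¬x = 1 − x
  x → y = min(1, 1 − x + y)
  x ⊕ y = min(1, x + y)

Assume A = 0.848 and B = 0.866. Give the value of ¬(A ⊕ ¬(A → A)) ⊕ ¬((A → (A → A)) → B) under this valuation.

0.286

A → A = min(1, 1 − 0.848 + 0.848) = min(1, 1.000) = 1.000
¬(A → A) = 1 − 1.000 = 0.000
A ⊕ ¬(A → A) = min(1, 0.848 + 0.000) = min(1, 0.848) = 0.848
¬(A ⊕ ¬(A → A)) = 1 − 0.848 = 0.152
A → (A → A) = min(1, 1 − 0.848 + 1.000) = min(1, 1.152) = 1.000
(A → (A → A)) → B = min(1, 1 − 1.000 + 0.866) = min(1, 0.866) = 0.866
¬((A → (A → A)) → B) = 1 − 0.866 = 0.134
¬(A ⊕ ¬(A → A)) ⊕ ¬((A → (A → A)) → B) = min(1, 0.152 + 0.134) = min(1, 0.286) = 0.286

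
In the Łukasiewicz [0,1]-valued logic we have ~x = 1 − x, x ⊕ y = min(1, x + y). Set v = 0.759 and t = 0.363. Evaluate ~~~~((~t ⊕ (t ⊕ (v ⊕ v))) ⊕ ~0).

1.000

~t = 1 − 0.363 = 0.637
v ⊕ v = min(1, 0.759 + 0.759) = min(1, 1.518) = 1.000
t ⊕ (v ⊕ v) = min(1, 0.363 + 1.000) = min(1, 1.363) = 1.000
~t ⊕ (t ⊕ (v ⊕ v)) = min(1, 0.637 + 1.000) = min(1, 1.637) = 1.000
~0 = 1 − 0.000 = 1.000
(~t ⊕ (t ⊕ (v ⊕ v))) ⊕ ~0 = min(1, 1.000 + 1.000) = min(1, 2.000) = 1.000
~((~t ⊕ (t ⊕ (v ⊕ v))) ⊕ ~0) = 1 − 1.000 = 0.000
~~((~t ⊕ (t ⊕ (v ⊕ v))) ⊕ ~0) = 1 − 0.000 = 1.000
~~~((~t ⊕ (t ⊕ (v ⊕ v))) ⊕ ~0) = 1 − 1.000 = 0.000
~~~~((~t ⊕ (t ⊕ (v ⊕ v))) ⊕ ~0) = 1 − 0.000 = 1.000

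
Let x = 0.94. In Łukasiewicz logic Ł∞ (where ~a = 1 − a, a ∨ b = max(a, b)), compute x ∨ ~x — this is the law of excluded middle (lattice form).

0.94

~x = 1 − 0.94 = 0.06
x ∨ ~x = max(0.94, 0.06) = 0.94
(The value 0.94 < 1 shows this instance is not satisfied; not a Ł∞-tautology — its value is max(a, 1−a).)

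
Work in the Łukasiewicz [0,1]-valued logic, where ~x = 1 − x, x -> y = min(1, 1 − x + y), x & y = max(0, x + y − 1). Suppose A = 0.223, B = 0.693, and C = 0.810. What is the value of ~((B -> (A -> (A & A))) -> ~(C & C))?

A & A = max(0, 0.223 + 0.223 − 1) = max(0, -0.554) = 0.000
A -> (A & A) = min(1, 1 − 0.223 + 0.000) = min(1, 0.777) = 0.777
B -> (A -> (A & A)) = min(1, 1 − 0.693 + 0.777) = min(1, 1.084) = 1.000
C & C = max(0, 0.810 + 0.810 − 1) = max(0, 0.620) = 0.620
~(C & C) = 1 − 0.620 = 0.380
(B -> (A -> (A & A))) -> ~(C & C) = min(1, 1 − 1.000 + 0.380) = min(1, 0.380) = 0.380
~((B -> (A -> (A & A))) -> ~(C & C)) = 1 − 0.380 = 0.620

0.620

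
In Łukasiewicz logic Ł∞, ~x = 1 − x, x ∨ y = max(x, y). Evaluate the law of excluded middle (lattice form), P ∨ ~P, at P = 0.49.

0.51

~P = 1 − 0.49 = 0.51
P ∨ ~P = max(0.49, 0.51) = 0.51
(The value 0.51 < 1 shows this instance is not satisfied; not a Ł∞-tautology — its value is max(a, 1−a).)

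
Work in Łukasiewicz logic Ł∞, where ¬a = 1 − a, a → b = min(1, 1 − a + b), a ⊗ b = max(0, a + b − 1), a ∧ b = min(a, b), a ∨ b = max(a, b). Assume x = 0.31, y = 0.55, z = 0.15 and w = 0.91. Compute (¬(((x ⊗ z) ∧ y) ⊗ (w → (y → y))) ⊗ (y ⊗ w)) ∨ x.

x ⊗ z = max(0, 0.31 + 0.15 − 1) = max(0, -0.54) = 0.00
(x ⊗ z) ∧ y = min(0.00, 0.55) = 0.00
y → y = min(1, 1 − 0.55 + 0.55) = min(1, 1.00) = 1.00
w → (y → y) = min(1, 1 − 0.91 + 1.00) = min(1, 1.09) = 1.00
((x ⊗ z) ∧ y) ⊗ (w → (y → y)) = max(0, 0.00 + 1.00 − 1) = max(0, 0.00) = 0.00
¬(((x ⊗ z) ∧ y) ⊗ (w → (y → y))) = 1 − 0.00 = 1.00
y ⊗ w = max(0, 0.55 + 0.91 − 1) = max(0, 0.46) = 0.46
¬(((x ⊗ z) ∧ y) ⊗ (w → (y → y))) ⊗ (y ⊗ w) = max(0, 1.00 + 0.46 − 1) = max(0, 0.46) = 0.46
(¬(((x ⊗ z) ∧ y) ⊗ (w → (y → y))) ⊗ (y ⊗ w)) ∨ x = max(0.46, 0.31) = 0.46

0.46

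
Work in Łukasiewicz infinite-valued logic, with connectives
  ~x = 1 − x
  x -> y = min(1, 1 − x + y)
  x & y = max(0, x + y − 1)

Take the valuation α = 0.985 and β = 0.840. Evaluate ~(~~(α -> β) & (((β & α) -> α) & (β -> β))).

α -> β = min(1, 1 − 0.985 + 0.840) = min(1, 0.855) = 0.855
~(α -> β) = 1 − 0.855 = 0.145
~~(α -> β) = 1 − 0.145 = 0.855
β & α = max(0, 0.840 + 0.985 − 1) = max(0, 0.825) = 0.825
(β & α) -> α = min(1, 1 − 0.825 + 0.985) = min(1, 1.160) = 1.000
β -> β = min(1, 1 − 0.840 + 0.840) = min(1, 1.000) = 1.000
((β & α) -> α) & (β -> β) = max(0, 1.000 + 1.000 − 1) = max(0, 1.000) = 1.000
~~(α -> β) & (((β & α) -> α) & (β -> β)) = max(0, 0.855 + 1.000 − 1) = max(0, 0.855) = 0.855
~(~~(α -> β) & (((β & α) -> α) & (β -> β))) = 1 − 0.855 = 0.145

0.145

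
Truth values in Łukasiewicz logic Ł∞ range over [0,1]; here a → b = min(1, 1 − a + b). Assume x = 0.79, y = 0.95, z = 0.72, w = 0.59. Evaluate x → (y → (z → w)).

1.00

z → w = min(1, 1 − 0.72 + 0.59) = min(1, 0.87) = 0.87
y → (z → w) = min(1, 1 − 0.95 + 0.87) = min(1, 0.92) = 0.92
x → (y → (z → w)) = min(1, 1 − 0.79 + 0.92) = min(1, 1.13) = 1.00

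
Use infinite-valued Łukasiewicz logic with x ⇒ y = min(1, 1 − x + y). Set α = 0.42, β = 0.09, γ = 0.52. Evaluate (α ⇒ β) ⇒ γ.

0.85

α ⇒ β = min(1, 1 − 0.42 + 0.09) = min(1, 0.67) = 0.67
(α ⇒ β) ⇒ γ = min(1, 1 − 0.67 + 0.52) = min(1, 0.85) = 0.85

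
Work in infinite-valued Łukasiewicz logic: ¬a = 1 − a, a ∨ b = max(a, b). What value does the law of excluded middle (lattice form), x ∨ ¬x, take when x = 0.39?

0.61

¬x = 1 − 0.39 = 0.61
x ∨ ¬x = max(0.39, 0.61) = 0.61
(The value 0.61 < 1 shows this instance is not satisfied; not a Ł∞-tautology — its value is max(a, 1−a).)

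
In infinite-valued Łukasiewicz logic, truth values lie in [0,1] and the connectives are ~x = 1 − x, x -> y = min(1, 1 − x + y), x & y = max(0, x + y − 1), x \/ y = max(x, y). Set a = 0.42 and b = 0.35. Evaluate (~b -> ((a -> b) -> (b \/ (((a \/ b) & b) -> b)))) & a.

0.42

~b = 1 − 0.35 = 0.65
a -> b = min(1, 1 − 0.42 + 0.35) = min(1, 0.93) = 0.93
a \/ b = max(0.42, 0.35) = 0.42
(a \/ b) & b = max(0, 0.42 + 0.35 − 1) = max(0, -0.23) = 0.00
((a \/ b) & b) -> b = min(1, 1 − 0.00 + 0.35) = min(1, 1.35) = 1.00
b \/ (((a \/ b) & b) -> b) = max(0.35, 1.00) = 1.00
(a -> b) -> (b \/ (((a \/ b) & b) -> b)) = min(1, 1 − 0.93 + 1.00) = min(1, 1.07) = 1.00
~b -> ((a -> b) -> (b \/ (((a \/ b) & b) -> b))) = min(1, 1 − 0.65 + 1.00) = min(1, 1.35) = 1.00
(~b -> ((a -> b) -> (b \/ (((a \/ b) & b) -> b)))) & a = max(0, 1.00 + 0.42 − 1) = max(0, 0.42) = 0.42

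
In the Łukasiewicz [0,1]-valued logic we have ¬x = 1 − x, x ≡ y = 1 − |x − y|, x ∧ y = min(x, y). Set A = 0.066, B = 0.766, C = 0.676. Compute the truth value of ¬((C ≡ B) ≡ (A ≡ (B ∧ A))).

0.090

C ≡ B = 1 − |0.676 − 0.766| = 1 − 0.090 = 0.910
B ∧ A = min(0.766, 0.066) = 0.066
A ≡ (B ∧ A) = 1 − |0.066 − 0.066| = 1 − 0.000 = 1.000
(C ≡ B) ≡ (A ≡ (B ∧ A)) = 1 − |0.910 − 1.000| = 1 − 0.090 = 0.910
¬((C ≡ B) ≡ (A ≡ (B ∧ A))) = 1 − 0.910 = 0.090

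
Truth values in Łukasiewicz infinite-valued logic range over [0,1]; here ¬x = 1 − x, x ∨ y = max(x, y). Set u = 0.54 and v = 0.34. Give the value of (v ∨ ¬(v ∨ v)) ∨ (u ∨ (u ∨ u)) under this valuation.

v ∨ v = max(0.34, 0.34) = 0.34
¬(v ∨ v) = 1 − 0.34 = 0.66
v ∨ ¬(v ∨ v) = max(0.34, 0.66) = 0.66
u ∨ u = max(0.54, 0.54) = 0.54
u ∨ (u ∨ u) = max(0.54, 0.54) = 0.54
(v ∨ ¬(v ∨ v)) ∨ (u ∨ (u ∨ u)) = max(0.66, 0.54) = 0.66

0.66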